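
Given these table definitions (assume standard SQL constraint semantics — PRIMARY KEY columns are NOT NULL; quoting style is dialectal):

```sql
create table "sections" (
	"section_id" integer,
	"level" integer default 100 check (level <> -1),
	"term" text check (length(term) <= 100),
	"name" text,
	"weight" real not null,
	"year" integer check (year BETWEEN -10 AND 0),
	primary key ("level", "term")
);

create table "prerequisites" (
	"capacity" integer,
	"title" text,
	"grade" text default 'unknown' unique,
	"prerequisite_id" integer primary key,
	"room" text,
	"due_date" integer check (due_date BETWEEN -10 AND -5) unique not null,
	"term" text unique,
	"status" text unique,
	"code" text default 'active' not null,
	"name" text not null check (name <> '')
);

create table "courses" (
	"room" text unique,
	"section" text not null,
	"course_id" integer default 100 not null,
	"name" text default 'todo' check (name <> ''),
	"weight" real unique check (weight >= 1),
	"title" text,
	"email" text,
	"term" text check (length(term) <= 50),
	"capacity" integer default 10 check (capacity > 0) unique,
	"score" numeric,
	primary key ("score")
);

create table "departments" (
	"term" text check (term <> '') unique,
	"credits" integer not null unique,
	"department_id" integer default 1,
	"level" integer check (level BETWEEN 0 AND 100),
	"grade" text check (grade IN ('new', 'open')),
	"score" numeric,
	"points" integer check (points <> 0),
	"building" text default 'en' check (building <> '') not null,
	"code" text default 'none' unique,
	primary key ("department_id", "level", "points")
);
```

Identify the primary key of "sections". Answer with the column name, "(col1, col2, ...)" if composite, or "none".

A table-level PRIMARY KEY clause names 2 columns: level, term.
This is a composite key — the combination is unique, not each column individually.

(level, term)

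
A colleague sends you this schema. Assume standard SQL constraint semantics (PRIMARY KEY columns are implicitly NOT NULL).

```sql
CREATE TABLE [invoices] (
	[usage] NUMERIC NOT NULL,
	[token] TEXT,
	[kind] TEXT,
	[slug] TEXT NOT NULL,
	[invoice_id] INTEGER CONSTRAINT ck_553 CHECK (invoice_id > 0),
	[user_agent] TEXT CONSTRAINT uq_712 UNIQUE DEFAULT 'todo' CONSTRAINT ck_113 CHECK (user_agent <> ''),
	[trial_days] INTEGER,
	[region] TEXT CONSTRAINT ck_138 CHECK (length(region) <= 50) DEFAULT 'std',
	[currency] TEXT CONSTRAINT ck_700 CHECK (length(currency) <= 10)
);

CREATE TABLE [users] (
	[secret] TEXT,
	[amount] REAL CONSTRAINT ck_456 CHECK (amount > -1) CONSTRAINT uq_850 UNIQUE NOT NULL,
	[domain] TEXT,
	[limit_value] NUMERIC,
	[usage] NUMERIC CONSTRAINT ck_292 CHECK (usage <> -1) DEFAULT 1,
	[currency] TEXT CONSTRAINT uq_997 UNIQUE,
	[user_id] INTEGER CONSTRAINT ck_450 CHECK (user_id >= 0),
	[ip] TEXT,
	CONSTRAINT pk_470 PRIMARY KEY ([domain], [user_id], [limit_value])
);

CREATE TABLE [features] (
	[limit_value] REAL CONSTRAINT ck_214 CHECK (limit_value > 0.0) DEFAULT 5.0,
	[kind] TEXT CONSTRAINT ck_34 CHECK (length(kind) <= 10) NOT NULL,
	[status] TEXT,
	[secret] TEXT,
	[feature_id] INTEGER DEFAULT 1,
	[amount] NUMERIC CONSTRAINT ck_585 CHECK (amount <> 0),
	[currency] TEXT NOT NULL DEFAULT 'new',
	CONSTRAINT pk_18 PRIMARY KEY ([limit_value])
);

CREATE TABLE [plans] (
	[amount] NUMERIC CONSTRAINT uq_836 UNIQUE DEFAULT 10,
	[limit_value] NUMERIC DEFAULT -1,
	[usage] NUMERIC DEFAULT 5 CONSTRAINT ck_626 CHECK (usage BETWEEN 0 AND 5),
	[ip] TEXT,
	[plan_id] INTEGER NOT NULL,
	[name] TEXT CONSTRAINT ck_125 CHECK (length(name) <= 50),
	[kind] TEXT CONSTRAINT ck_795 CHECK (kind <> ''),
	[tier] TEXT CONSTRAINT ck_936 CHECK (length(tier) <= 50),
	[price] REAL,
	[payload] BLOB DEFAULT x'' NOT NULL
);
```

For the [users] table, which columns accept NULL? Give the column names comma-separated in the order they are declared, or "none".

secret, usage, currency, ip

- secret: no NOT NULL constraint applies → nullable.
- amount: declared NOT NULL → not nullable.
- domain: part of the PRIMARY KEY, which implies NOT NULL → not nullable.
- limit_value: part of the PRIMARY KEY, which implies NOT NULL → not nullable.
- usage: CHECK does not forbid NULL (a CHECK constraint passes when its expression is NULL) → nullable.
- currency: UNIQUE does not imply NOT NULL → nullable.
- user_id: part of the PRIMARY KEY, which implies NOT NULL → not nullable.
- ip: no NOT NULL constraint applies → nullable.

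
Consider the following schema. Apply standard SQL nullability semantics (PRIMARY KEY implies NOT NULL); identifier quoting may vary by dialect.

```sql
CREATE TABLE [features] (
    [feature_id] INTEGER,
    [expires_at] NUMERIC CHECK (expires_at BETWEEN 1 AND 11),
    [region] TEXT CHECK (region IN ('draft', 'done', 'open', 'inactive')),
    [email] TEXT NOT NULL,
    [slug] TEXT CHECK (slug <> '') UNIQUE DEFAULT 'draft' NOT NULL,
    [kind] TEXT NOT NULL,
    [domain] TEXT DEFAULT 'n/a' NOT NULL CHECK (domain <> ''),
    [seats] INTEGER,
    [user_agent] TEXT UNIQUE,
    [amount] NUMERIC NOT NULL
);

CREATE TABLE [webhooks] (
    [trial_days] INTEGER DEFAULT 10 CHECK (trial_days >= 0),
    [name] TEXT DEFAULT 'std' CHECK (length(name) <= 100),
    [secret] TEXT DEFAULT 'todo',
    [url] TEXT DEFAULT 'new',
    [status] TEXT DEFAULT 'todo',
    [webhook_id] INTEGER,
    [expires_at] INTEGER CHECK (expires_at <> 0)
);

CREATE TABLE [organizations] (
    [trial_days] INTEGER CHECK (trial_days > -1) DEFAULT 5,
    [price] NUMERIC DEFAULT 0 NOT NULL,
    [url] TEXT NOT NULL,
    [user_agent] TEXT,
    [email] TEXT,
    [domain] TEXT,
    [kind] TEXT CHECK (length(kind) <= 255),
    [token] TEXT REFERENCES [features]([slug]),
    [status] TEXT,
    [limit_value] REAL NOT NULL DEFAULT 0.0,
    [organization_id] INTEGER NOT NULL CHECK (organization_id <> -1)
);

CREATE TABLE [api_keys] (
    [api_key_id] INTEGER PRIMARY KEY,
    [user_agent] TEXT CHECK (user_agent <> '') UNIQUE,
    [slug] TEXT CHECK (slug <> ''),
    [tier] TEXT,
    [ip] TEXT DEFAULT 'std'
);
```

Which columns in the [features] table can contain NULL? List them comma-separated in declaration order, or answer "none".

- feature_id: no NOT NULL constraint applies → nullable.
- expires_at: CHECK does not forbid NULL (a CHECK constraint passes when its expression is NULL) → nullable.
- region: CHECK does not forbid NULL (a CHECK constraint passes when its expression is NULL) → nullable.
- email: declared NOT NULL → not nullable.
- slug: declared NOT NULL → not nullable.
- kind: declared NOT NULL → not nullable.
- domain: declared NOT NULL → not nullable.
- seats: no NOT NULL constraint applies → nullable.
- user_agent: UNIQUE does not imply NOT NULL → nullable.
- amount: declared NOT NULL → not nullable.

feature_id, expires_at, region, seats, user_agent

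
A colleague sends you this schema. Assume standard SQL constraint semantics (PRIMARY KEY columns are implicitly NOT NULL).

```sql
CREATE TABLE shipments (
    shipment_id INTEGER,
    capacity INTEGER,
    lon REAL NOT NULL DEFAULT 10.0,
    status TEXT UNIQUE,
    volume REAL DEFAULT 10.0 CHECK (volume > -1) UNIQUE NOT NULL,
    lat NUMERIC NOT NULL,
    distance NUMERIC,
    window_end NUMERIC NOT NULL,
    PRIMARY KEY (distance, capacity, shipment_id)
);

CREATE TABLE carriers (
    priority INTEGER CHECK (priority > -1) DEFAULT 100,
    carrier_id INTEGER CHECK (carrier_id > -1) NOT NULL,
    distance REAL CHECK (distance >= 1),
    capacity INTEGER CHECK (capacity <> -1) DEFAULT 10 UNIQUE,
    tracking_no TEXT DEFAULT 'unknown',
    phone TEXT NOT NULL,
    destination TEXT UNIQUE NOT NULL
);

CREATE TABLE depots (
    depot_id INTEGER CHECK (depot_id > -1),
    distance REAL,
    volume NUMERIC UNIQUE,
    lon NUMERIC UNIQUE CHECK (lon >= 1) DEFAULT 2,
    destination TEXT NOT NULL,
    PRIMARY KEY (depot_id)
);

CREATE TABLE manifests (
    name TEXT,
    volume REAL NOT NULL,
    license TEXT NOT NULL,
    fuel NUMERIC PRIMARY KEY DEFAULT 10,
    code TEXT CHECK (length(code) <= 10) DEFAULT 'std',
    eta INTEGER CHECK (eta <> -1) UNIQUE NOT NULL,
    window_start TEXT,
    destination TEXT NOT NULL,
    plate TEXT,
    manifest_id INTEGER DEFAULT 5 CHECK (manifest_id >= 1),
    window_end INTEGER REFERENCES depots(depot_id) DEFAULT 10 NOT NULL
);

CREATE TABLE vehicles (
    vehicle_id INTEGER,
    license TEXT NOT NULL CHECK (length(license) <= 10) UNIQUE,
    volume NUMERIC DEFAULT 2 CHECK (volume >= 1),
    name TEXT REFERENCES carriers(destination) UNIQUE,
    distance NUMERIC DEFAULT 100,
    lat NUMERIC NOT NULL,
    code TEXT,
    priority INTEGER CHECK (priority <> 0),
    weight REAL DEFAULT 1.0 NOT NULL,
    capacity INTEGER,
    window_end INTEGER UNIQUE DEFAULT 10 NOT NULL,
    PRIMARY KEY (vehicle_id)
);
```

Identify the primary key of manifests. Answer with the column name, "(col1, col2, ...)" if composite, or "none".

fuel

fuel is declared PRIMARY KEY inline on the column.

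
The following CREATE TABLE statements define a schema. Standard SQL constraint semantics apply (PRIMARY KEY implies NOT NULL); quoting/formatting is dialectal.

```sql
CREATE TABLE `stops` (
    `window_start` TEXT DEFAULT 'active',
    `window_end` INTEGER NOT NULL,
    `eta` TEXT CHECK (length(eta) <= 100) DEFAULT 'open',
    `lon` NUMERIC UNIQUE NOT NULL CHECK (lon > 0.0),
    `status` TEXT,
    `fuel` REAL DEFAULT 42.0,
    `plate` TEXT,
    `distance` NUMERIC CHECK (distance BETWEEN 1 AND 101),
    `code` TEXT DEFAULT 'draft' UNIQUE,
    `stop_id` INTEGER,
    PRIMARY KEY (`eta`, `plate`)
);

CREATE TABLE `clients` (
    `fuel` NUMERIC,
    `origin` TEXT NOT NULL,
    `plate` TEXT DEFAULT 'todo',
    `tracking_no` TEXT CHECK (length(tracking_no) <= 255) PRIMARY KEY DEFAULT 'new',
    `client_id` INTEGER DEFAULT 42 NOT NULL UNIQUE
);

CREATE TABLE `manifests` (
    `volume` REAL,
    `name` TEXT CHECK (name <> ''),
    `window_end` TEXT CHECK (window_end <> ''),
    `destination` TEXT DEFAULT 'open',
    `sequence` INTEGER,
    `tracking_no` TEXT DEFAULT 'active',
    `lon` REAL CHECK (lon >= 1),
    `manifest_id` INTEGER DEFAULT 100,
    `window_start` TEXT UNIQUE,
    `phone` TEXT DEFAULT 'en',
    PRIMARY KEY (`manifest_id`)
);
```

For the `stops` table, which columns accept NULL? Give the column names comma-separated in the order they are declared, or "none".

- window_start: DEFAULT only fills an omitted column; an explicit NULL is still allowed → nullable.
- window_end: declared NOT NULL → not nullable.
- eta: part of the PRIMARY KEY, which implies NOT NULL → not nullable.
- lon: declared NOT NULL → not nullable.
- status: no NOT NULL constraint applies → nullable.
- fuel: DEFAULT only fills an omitted column; an explicit NULL is still allowed → nullable.
- plate: part of the PRIMARY KEY, which implies NOT NULL → not nullable.
- distance: CHECK does not forbid NULL (a CHECK constraint passes when its expression is NULL) → nullable.
- code: UNIQUE does not imply NOT NULL → nullable.
- stop_id: no NOT NULL constraint applies → nullable.

window_start, status, fuel, distance, code, stop_id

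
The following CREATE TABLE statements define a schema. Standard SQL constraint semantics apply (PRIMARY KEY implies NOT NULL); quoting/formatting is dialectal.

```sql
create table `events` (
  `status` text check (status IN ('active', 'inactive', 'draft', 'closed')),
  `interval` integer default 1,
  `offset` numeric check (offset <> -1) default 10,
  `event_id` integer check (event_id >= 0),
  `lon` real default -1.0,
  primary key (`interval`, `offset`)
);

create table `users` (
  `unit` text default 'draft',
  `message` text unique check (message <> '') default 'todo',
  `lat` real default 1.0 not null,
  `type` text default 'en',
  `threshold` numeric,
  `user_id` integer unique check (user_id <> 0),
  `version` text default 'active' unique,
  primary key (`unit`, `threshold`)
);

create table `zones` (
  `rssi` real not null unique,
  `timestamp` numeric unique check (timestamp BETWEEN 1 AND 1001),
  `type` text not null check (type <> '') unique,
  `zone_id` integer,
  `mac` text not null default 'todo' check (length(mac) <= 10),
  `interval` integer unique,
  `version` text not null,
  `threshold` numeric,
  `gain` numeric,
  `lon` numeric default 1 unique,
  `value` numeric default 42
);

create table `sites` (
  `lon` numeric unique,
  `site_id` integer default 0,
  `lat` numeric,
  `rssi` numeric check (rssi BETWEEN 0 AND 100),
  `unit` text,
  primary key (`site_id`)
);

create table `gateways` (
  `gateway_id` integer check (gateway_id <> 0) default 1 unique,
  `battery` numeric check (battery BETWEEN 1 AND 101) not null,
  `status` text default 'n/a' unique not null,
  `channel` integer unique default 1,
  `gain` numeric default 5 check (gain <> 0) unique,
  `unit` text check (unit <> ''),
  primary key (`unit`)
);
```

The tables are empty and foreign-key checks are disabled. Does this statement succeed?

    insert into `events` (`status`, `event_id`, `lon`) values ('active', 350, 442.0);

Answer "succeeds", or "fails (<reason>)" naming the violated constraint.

NOT NULL columns: interval defaults to 1; offset defaults to 10.
CHECK constraints: 'active' satisfies (status IN ('active', 'inactive', 'draft', 'closed')); 350 satisfies (event_id >= 0).
No constraint is violated.

succeeds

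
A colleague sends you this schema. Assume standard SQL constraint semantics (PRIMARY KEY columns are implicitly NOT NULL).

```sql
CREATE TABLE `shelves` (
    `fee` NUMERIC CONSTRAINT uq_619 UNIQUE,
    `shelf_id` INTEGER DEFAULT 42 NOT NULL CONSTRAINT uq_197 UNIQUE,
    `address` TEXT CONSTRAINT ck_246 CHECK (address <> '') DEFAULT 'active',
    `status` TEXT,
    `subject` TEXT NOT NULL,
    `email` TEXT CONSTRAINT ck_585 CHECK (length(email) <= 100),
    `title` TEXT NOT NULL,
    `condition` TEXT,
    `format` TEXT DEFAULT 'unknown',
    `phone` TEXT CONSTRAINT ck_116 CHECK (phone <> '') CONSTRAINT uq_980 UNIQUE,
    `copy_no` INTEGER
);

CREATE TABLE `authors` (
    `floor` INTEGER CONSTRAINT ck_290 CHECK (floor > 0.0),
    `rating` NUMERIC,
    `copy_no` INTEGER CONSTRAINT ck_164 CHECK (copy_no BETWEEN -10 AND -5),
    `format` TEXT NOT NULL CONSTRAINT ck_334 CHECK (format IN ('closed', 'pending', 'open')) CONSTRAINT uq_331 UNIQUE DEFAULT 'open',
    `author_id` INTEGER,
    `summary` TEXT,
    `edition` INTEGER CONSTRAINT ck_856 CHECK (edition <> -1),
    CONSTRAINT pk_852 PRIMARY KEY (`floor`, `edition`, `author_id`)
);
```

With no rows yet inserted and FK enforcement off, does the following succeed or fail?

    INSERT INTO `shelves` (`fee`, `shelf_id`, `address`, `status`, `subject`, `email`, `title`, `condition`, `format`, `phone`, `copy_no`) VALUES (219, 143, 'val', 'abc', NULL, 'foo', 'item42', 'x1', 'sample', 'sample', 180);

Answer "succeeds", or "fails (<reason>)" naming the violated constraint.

fails (NOT NULL on subject)

subject is explicitly set to NULL, but subject is declared NOT NULL.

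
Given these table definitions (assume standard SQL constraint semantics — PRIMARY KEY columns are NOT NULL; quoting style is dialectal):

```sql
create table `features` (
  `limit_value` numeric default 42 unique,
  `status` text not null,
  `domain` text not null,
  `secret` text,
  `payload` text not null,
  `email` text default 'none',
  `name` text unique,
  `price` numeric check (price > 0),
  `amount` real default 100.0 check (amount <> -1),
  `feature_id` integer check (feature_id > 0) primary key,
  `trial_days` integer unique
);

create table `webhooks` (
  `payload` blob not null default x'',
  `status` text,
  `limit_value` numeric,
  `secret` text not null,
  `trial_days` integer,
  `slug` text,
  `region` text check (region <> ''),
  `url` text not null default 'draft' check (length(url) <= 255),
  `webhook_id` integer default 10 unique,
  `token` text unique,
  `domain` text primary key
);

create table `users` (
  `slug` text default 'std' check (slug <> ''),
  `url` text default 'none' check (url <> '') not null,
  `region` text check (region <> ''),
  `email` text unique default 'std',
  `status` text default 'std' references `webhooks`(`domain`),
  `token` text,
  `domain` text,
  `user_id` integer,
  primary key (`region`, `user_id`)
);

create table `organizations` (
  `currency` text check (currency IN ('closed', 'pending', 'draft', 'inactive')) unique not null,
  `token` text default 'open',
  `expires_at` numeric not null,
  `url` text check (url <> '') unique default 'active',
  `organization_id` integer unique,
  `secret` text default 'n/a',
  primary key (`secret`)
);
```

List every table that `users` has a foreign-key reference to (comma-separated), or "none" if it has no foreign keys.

webhooks

- status REFERENCES webhooks(domain).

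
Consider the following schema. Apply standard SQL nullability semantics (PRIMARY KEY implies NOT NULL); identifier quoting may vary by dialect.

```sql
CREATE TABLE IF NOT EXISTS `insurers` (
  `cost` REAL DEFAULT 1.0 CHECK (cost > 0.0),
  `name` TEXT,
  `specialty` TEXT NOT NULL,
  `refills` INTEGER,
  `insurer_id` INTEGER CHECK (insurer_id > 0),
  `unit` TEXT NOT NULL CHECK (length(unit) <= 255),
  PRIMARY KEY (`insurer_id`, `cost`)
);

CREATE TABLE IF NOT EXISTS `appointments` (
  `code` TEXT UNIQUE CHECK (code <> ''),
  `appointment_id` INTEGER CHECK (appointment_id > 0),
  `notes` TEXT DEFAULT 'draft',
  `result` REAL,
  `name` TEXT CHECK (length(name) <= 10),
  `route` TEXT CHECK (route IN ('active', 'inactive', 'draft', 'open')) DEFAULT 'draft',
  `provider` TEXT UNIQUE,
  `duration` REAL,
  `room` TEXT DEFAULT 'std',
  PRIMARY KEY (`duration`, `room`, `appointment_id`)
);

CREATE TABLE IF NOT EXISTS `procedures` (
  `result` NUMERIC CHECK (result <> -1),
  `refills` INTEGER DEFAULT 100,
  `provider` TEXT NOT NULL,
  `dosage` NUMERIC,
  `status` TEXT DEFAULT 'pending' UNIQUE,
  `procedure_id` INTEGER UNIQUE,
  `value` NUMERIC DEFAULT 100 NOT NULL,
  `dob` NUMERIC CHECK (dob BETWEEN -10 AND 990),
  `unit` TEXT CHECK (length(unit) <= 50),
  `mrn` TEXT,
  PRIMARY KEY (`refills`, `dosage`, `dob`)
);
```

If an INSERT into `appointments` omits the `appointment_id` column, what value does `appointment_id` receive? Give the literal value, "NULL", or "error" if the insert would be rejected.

error

appointment_id has no DEFAULT clause.
Omitting it would insert NULL, but it is part of the PRIMARY KEY, so the INSERT fails.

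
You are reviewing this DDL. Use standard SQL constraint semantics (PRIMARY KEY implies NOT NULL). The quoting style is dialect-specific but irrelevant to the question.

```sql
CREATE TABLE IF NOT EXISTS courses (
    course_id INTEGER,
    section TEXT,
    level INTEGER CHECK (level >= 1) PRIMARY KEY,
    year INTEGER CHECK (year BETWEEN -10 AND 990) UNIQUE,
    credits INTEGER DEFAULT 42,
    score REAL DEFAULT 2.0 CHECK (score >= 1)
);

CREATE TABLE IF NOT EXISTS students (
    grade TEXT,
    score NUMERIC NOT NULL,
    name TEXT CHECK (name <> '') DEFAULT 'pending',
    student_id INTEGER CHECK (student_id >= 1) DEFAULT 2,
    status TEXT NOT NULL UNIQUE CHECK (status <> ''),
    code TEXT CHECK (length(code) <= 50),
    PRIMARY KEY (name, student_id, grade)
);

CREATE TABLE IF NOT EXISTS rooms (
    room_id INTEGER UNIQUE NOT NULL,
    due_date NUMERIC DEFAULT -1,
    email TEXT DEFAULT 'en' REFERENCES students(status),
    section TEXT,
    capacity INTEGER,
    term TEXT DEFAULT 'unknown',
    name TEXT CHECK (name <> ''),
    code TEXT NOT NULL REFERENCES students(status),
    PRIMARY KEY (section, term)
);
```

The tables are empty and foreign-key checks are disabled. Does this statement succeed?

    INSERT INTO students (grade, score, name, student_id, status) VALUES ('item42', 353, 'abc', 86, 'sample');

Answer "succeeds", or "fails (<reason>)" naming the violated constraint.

NOT NULL columns: grade is supplied; name is supplied; score is supplied; status is supplied; student_id is supplied.
CHECK constraints: 'abc' satisfies (name <> ''); 86 satisfies (student_id >= 1); 'sample' satisfies (status <> '').
No constraint is violated.

succeeds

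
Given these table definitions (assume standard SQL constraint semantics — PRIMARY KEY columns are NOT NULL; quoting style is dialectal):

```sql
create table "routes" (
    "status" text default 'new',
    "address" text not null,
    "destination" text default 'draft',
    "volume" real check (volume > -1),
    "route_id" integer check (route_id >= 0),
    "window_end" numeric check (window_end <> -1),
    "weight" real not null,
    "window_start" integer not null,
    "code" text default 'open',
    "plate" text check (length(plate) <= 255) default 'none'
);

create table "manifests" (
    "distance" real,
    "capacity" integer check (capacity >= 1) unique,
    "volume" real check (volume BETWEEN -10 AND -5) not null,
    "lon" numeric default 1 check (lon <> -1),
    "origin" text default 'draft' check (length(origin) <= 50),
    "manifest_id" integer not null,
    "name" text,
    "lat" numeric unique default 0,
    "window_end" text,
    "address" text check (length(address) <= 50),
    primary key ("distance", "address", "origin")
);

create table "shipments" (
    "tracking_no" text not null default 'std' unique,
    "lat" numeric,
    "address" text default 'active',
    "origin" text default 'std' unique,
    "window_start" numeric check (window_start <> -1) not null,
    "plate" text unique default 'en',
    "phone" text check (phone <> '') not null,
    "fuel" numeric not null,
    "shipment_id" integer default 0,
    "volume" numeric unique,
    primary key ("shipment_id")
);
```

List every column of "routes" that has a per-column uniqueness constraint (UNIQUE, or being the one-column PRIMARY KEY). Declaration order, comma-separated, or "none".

- status: no UNIQUE or single-column PK constraint.
- address: no UNIQUE or single-column PK constraint.
- destination: no UNIQUE or single-column PK constraint.
- volume: no UNIQUE or single-column PK constraint.
- route_id: no UNIQUE or single-column PK constraint.
- window_end: no UNIQUE or single-column PK constraint.
- weight: no UNIQUE or single-column PK constraint.
- window_start: no UNIQUE or single-column PK constraint.
- code: no UNIQUE or single-column PK constraint.
- plate: no UNIQUE or single-column PK constraint.

none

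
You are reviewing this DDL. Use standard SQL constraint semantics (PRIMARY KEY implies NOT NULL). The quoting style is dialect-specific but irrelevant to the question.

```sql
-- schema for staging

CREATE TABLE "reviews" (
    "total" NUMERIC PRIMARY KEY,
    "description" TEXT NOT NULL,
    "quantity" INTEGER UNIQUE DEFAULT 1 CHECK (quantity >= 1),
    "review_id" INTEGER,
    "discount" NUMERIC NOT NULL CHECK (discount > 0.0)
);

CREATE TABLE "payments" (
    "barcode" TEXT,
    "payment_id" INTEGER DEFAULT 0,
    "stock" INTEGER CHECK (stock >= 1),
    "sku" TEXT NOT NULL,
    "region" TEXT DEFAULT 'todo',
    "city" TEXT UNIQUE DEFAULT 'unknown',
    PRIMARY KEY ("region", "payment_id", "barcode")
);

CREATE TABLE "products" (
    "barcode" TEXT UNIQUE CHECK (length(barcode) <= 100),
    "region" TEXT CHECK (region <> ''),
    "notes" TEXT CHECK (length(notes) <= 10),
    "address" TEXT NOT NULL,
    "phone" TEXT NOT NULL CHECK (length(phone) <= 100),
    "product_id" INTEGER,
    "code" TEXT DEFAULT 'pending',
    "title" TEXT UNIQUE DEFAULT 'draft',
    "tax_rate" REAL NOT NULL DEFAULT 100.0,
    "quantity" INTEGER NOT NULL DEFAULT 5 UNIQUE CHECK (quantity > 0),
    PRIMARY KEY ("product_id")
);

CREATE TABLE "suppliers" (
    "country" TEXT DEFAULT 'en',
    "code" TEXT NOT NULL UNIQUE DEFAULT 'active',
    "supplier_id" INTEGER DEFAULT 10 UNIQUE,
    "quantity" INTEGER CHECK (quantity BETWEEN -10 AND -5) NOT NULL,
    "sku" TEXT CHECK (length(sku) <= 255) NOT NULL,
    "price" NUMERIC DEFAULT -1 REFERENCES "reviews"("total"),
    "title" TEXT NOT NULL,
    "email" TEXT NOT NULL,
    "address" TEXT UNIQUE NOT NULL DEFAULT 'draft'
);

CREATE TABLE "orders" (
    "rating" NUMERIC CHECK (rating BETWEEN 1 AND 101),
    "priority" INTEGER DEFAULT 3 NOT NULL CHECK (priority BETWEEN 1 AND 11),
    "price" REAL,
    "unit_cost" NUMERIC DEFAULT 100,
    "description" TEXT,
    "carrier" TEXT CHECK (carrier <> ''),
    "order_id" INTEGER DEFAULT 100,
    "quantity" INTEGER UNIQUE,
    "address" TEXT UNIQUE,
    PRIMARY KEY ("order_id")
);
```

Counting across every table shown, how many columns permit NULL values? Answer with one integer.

19

reviews: 2 nullable (quantity, review_id — PK (total) and explicit NOT NULL columns excluded).
payments: 2 nullable (stock, city — PK (region, payment_id, barcode) and explicit NOT NULL columns excluded).
products: 5 nullable (barcode, region, notes, code, title — PK (product_id) and explicit NOT NULL columns excluded).
suppliers: 3 nullable (country, supplier_id, price — PK none and explicit NOT NULL columns excluded).
orders: 7 nullable (rating, price, unit_cost, description, carrier, quantity, address — PK (order_id) and explicit NOT NULL columns excluded).
Total: 2 + 2 + 5 + 3 + 7 = 19.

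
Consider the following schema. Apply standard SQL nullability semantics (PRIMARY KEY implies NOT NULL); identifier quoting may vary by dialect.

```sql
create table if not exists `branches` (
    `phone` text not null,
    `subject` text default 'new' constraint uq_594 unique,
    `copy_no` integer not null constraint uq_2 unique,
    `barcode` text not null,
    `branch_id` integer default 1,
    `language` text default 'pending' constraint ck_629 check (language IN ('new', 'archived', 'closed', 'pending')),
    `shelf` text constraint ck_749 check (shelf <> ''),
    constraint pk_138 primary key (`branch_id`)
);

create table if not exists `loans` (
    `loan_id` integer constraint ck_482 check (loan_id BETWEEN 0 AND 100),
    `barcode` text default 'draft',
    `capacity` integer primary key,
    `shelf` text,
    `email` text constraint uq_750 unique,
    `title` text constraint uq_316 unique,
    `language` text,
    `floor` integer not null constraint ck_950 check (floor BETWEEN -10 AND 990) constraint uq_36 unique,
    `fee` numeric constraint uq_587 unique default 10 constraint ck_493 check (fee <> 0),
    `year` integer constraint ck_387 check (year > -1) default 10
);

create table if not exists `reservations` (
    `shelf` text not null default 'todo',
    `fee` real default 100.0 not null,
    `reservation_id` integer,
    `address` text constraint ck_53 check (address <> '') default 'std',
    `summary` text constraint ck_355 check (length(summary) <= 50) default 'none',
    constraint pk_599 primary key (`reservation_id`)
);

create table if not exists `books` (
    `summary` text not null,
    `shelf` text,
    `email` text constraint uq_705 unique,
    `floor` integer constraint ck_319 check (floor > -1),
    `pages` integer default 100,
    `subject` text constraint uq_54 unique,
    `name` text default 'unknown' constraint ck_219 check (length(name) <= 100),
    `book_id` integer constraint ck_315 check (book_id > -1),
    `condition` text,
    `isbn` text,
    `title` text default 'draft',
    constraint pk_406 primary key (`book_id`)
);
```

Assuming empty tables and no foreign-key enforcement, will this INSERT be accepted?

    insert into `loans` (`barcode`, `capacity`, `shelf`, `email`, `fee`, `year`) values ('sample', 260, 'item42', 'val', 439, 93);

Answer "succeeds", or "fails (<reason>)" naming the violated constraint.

floor is omitted from the column list and has no DEFAULT, so it would receive NULL.
But floor is declared NOT NULL.

fails (NOT NULL on floor)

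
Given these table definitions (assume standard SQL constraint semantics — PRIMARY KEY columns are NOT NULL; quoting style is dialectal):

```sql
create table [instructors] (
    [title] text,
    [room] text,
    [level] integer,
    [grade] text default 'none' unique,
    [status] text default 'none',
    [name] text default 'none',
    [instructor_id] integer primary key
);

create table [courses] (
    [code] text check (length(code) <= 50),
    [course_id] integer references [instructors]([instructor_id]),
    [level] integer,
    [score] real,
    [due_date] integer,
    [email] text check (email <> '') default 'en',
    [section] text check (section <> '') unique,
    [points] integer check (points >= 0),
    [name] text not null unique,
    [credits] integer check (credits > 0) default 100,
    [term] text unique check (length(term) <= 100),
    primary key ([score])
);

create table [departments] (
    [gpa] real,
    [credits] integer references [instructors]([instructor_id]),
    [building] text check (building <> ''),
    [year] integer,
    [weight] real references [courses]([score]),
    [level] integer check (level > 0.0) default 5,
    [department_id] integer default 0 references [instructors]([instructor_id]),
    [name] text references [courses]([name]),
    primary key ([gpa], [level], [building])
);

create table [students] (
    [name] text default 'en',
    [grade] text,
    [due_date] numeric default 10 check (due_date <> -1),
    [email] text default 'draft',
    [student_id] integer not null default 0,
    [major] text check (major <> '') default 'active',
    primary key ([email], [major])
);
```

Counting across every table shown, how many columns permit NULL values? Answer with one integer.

23

instructors: 6 nullable (title, room, level, grade, status, name — PK (instructor_id) and explicit NOT NULL columns excluded).
courses: 9 nullable (code, course_id, level, due_date, email, section, points, credits, term — PK (score) and explicit NOT NULL columns excluded).
departments: 5 nullable (credits, year, weight, department_id, name — PK (gpa, level, building) and explicit NOT NULL columns excluded).
students: 3 nullable (name, grade, due_date — PK (email, major) and explicit NOT NULL columns excluded).
Total: 6 + 9 + 5 + 3 = 23.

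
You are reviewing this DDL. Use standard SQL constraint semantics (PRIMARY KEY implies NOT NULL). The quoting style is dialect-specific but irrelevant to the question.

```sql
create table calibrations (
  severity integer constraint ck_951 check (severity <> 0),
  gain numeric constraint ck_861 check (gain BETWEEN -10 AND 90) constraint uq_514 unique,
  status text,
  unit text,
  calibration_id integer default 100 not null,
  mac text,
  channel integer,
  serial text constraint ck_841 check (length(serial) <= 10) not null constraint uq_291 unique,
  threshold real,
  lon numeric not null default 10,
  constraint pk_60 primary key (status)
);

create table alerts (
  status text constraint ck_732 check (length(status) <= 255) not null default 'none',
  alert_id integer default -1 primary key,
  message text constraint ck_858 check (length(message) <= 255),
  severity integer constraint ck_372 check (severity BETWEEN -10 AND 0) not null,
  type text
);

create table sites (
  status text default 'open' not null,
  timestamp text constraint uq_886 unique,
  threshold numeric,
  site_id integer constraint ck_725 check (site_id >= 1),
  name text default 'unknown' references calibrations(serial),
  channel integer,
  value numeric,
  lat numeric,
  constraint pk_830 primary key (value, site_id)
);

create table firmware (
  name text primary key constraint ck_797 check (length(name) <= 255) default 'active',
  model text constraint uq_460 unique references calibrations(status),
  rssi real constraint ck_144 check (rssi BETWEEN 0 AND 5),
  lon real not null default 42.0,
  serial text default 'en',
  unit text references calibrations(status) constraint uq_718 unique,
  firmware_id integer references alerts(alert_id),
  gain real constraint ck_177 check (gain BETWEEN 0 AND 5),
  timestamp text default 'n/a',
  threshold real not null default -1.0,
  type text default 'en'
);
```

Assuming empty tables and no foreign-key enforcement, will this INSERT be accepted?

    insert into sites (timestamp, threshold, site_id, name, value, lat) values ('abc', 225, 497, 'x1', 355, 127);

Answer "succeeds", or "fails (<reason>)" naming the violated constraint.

NOT NULL columns: site_id is supplied; status defaults to 'open'; value is supplied.
CHECK constraints: 497 satisfies (site_id >= 1).
No constraint is violated.

succeeds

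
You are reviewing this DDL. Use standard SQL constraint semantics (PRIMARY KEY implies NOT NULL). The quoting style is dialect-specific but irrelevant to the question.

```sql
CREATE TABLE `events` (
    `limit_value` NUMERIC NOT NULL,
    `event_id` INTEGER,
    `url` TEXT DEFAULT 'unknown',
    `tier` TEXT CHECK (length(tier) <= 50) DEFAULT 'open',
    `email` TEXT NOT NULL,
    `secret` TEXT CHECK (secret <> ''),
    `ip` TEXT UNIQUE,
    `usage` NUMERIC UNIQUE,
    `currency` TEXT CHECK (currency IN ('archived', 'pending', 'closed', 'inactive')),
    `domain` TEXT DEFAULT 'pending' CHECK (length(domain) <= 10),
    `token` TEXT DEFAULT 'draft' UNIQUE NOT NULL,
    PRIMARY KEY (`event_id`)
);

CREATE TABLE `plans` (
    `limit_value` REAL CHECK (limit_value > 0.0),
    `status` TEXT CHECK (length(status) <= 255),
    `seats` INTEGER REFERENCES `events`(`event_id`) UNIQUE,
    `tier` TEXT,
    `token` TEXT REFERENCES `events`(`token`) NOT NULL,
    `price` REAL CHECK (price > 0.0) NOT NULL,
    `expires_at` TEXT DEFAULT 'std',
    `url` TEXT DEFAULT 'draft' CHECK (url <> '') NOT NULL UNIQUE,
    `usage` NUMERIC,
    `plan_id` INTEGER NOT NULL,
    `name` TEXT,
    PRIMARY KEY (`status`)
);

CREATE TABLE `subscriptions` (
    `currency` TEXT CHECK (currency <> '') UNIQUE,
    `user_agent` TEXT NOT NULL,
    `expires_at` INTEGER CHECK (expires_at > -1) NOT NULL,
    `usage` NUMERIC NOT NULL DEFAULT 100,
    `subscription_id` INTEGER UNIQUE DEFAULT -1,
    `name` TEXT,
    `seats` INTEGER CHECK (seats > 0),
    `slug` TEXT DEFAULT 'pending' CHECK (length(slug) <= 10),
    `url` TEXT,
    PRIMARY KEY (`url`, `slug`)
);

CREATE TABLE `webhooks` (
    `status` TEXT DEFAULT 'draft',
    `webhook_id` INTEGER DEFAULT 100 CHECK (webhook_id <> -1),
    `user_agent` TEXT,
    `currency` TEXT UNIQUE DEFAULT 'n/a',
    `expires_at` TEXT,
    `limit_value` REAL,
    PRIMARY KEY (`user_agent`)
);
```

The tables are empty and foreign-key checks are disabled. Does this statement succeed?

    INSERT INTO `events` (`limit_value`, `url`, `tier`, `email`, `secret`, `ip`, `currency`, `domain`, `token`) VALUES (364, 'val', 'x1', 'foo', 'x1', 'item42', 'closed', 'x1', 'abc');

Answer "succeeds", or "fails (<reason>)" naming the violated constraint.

fails (NOT NULL on event_id)

event_id is omitted from the column list and has no DEFAULT, so it would receive NULL.
But event_id is part of the PRIMARY KEY (implied NOT NULL).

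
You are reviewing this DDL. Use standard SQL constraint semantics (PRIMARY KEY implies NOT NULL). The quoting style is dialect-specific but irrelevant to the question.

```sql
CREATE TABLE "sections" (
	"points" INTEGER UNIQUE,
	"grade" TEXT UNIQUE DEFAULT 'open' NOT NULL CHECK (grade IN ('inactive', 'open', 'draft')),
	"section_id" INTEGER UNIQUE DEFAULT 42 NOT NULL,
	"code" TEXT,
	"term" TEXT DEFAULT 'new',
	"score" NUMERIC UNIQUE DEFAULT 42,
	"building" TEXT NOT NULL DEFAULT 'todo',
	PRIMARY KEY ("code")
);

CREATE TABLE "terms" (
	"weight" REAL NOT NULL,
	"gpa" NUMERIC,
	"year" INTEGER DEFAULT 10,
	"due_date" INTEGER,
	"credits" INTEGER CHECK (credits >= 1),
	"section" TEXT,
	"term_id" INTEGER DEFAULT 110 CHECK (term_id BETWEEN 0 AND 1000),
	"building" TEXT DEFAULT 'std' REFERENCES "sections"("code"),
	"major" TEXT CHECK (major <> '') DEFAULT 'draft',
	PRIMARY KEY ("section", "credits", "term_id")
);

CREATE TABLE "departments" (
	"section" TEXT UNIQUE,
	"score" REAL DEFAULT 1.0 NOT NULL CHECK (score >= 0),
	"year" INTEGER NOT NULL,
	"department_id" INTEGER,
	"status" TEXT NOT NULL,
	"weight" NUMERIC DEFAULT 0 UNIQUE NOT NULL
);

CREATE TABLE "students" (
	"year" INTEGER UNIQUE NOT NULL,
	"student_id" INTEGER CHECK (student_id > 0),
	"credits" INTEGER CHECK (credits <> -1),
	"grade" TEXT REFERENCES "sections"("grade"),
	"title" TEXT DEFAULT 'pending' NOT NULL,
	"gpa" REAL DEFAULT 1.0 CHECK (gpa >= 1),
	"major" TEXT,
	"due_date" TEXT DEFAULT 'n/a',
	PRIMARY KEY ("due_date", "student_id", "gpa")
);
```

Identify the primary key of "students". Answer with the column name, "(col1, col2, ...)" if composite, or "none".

A table-level PRIMARY KEY clause names 3 columns: due_date, student_id, gpa.
This is a composite key — the combination is unique, not each column individually.

(due_date, student_id, gpa)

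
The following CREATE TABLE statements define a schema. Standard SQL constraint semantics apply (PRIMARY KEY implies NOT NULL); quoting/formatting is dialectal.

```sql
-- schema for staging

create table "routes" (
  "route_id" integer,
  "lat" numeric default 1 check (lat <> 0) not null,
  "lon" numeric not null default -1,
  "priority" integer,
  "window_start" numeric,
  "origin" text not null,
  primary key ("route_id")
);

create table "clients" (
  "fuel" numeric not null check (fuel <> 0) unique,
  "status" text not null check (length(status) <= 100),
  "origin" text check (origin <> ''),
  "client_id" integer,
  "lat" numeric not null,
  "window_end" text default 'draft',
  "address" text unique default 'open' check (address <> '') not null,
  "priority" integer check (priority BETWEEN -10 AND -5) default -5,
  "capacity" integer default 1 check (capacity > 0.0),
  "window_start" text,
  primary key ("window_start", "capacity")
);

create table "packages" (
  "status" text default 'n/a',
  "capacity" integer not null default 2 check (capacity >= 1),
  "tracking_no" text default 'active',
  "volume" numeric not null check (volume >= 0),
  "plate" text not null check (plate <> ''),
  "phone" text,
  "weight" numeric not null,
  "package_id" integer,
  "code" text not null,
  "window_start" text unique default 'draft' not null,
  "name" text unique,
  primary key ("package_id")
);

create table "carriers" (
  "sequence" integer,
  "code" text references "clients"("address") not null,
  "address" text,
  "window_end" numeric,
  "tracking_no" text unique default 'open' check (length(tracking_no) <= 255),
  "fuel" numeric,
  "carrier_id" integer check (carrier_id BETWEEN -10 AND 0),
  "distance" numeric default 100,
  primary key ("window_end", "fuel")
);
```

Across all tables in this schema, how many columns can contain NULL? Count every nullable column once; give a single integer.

15

routes: 2 nullable (priority, window_start — PK (route_id) and explicit NOT NULL columns excluded).
clients: 4 nullable (origin, client_id, window_end, priority — PK (window_start, capacity) and explicit NOT NULL columns excluded).
packages: 4 nullable (status, tracking_no, phone, name — PK (package_id) and explicit NOT NULL columns excluded).
carriers: 5 nullable (sequence, address, tracking_no, carrier_id, distance — PK (window_end, fuel) and explicit NOT NULL columns excluded).
Total: 2 + 4 + 4 + 5 = 15.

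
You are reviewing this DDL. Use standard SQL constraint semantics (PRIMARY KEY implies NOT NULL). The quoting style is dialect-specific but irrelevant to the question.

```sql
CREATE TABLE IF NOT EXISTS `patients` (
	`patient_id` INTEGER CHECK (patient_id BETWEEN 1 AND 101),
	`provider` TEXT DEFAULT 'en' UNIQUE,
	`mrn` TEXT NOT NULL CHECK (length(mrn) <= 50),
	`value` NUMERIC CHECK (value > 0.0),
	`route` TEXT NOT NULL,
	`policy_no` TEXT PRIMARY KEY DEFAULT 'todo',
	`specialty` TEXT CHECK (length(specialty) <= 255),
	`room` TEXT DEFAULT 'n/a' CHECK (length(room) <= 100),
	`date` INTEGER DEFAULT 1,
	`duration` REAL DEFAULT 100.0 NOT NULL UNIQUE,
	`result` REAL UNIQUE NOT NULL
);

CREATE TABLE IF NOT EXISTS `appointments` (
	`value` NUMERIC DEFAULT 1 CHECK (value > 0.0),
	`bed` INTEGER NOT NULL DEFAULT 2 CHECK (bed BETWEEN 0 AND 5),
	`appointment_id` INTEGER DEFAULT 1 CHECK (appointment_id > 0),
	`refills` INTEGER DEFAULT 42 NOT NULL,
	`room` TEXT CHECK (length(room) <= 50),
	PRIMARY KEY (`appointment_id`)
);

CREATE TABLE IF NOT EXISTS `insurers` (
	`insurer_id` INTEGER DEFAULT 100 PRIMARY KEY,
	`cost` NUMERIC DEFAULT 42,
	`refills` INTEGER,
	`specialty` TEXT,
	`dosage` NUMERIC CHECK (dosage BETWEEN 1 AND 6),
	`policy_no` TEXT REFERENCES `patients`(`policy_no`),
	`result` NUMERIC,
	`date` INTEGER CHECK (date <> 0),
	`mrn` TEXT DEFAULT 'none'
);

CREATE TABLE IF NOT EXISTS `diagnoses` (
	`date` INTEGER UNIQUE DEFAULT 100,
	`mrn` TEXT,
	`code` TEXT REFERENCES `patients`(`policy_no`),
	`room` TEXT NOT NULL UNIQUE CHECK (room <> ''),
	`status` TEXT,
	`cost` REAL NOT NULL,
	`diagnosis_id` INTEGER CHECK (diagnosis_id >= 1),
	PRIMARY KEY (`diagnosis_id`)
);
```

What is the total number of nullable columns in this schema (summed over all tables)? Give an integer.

patients: 6 nullable (patient_id, provider, value, specialty, room, date — PK (policy_no) and explicit NOT NULL columns excluded).
appointments: 2 nullable (value, room — PK (appointment_id) and explicit NOT NULL columns excluded).
insurers: 8 nullable (cost, refills, specialty, dosage, policy_no, result, date, mrn — PK (insurer_id) and explicit NOT NULL columns excluded).
diagnoses: 4 nullable (date, mrn, code, status — PK (diagnosis_id) and explicit NOT NULL columns excluded).
Total: 6 + 2 + 8 + 4 = 20.

20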